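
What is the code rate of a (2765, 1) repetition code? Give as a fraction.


Rate = k/n = 1/2765

1/2765


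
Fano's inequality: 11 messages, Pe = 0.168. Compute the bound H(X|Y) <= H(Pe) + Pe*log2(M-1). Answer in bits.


H(Pe) = -Pe*log2(Pe) - (1-Pe)*log2(1-Pe) = -0.168*log2(0.168) - 0.832*log2(0.832) = 0.432342 + 0.220767 = 0.6531. Pe*log2(M-1) = 0.168*log2(10) = 0.558084. Bound = H(Pe) + Pe*log2(M-1) = 0.432342 + 0.220767 + 0.558084 = 1.2112

1.2112 bits


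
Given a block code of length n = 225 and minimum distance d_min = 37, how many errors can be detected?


Detection capability = d_min - 1 = 37 - 1 = 36

36 errors


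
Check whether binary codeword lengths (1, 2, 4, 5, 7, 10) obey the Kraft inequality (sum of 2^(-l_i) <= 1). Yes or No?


Kraft sum = sum(2^(-l_i)) = 0.8525, need <= 1. Result: satisfied (a binary prefix-free code with these lengths exists)

Yes


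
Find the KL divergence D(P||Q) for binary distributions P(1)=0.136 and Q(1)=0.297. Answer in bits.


KL = p*log2(p/q) + (1-p)*log2((1-p)/(1-q)) = 0.136*log2(0.136/0.297) + 0.864*log2(0.864/0.703) = 0.1038

0.1038 bits


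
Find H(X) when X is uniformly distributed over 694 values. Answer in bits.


H = log2(n) = log2(694) = 9.4388

9.4388 bits


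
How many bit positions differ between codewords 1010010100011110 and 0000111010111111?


Count differing positions: ^ . ^ . ^ . ^ ^ ^ . ^ . . . . ^ = 8 differences

8


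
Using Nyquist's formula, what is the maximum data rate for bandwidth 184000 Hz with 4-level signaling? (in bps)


Rate = 2 * B * log2(M) = 2 * 184000 * 2.0 = 736000.0

736000.0 bps


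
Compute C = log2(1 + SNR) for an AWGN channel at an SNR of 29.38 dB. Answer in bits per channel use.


SNR_linear = 10^(29.38/10) = 866.9619; C = log2(1 + SNR_linear) = log2(1 + 866.9619) = 9.7615

9.7615 bits/channel use


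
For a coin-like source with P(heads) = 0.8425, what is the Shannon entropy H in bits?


H = -p*log2(p) - (1-p)*log2(1-p). -0.8425*log2(0.8425) = 0.208309; -0.1575*log2(0.1575) = 0.419986. H = 0.208309 + 0.419986 = 0.6283

0.6283 bits


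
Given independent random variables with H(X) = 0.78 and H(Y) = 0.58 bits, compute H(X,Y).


For independent variables, H(X,Y) = H(X) + H(Y) = 0.78 + 0.58 = 1.36

1.36 bits


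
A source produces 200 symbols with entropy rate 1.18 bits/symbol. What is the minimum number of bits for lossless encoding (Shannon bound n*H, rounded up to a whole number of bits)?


Minimum bits >= n * H = 200 * 1.18 = 236.0, rounded up to a whole number of bits = 236

236 bits


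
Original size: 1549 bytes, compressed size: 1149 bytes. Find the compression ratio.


Ratio = original / compressed = 1549 / 1149 = 1.3481

1.3481


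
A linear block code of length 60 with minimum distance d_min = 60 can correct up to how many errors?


Correction capability = floor((d-1)/2) = floor((60-1)/2) = 29

29 errors


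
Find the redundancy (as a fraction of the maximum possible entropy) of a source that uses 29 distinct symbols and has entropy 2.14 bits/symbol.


H_max = log2(K) = log2(29) = 4.858 bits/symbol. Redundancy = 1 - H/H_max = 1 - 2.14/4.858 = 1 - 0.4405 = 0.5595

0.5595


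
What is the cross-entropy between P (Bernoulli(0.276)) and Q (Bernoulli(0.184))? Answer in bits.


H(P,Q) = -p*log2(q) - (1-p)*log2(1-q). -0.276*log2(0.184) = 0.674053; -0.724*log2(0.816) = 0.212392. H(P,Q) = 0.674053 + 0.212392 = 0.8864

0.8864 bits


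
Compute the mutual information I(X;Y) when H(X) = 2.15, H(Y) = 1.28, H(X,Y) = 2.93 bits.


I(X;Y) = H(X) + H(Y) - H(X,Y) = 2.15 + 1.28 - 2.93 = 0.5

0.5 bits


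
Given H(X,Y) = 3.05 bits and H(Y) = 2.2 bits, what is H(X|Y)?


H(X|Y) = H(X,Y) - H(Y) = 3.05 - 2.2 = 0.85

0.85 bits


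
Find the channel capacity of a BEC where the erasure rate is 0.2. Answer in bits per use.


C = 1 - epsilon = 1 - 0.2 = 0.8

0.8 bits


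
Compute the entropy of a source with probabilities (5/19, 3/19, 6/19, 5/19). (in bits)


H = -sum(p_i * log2(p_i)). Terms: -(5/19)*log2(5/19) = 0.506842; -(3/19)*log2(3/19) = 0.420468; -(6/19)*log2(6/19) = 0.525147; -(5/19)*log2(5/19) = 0.506842. H = 0.506842 + 0.420468 + 0.525147 + 0.506842 = 1.9593

1.9593 bits


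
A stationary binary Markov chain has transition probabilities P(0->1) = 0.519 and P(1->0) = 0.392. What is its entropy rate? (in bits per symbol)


Stationary distribution: pi_0 = p10/(p01+p10) = 0.4303, pi_1 = 0.5697. Entropy rate H' = pi_0*H(p01) + pi_1*H(p10) = 0.4303*0.999 + 0.5697*0.9661 = 0.9802

0.9802 bits/symbol


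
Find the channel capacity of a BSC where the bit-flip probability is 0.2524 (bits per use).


H(p) = -p*log2(p) - (1-p)*log2(1-p) = -0.2524*log2(0.2524) - 0.7476*log2(0.7476) = 0.501321 + 0.313739 = 0.8151. C = 1 - H(p) = 1 - 0.8151 = 0.1849

0.1849 bits


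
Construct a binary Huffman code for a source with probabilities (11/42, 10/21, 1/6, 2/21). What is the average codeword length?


Huffman construction (repeatedly merge the two least-probable nodes; each merge adds 1 bit to every symbol beneath it): 2/21 + 1/6 = 11/42; 11/42 + 11/42 = 11/21; 10/21 + 11/21 = 1. Resulting codeword lengths (in the order the probabilities were given): (2, 1, 3, 3). L_avg = sum(p_i * l_i) = 11/42*2 + 10/21*1 + 1/6*3 + 2/21*3 = 25/14 = 1.7857

1.7857 bits


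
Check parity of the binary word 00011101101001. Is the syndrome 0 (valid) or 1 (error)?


Syndrome = XOR of all bits = 0 XOR 0 XOR 0 XOR 1 XOR 1 XOR 1 XOR 0 XOR 1 XOR 1 XOR 0 XOR 1 XOR 0 XOR 0 XOR 1 = 1

1


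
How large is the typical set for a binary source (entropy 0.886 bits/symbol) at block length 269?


log2|A_typical| = nH = 269 * 0.886 = 238.334, so |A_typical| ~ 2^238.334 = 5.568e+71

5.568e+71


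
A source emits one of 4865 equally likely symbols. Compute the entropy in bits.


H = log2(n) = log2(4865) = 12.2482

12.2482 bits


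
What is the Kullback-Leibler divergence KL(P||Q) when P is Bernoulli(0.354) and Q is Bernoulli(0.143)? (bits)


KL = p*log2(p/q) + (1-p)*log2((1-p)/(1-q)) = 0.354*log2(0.354/0.143) + 0.646*log2(0.646/0.857) = 0.1995

0.1995 bits


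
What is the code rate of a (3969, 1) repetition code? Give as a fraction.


Rate = k/n = 1/3969

1/3969


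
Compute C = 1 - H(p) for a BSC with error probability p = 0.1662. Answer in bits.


H(p) = -p*log2(p) - (1-p)*log2(1-p) = -0.1662*log2(0.1662) - 0.8338*log2(0.8338) = 0.430293 + 0.218645 = 0.6489. C = 1 - H(p) = 1 - 0.6489 = 0.3511

0.3511 bits


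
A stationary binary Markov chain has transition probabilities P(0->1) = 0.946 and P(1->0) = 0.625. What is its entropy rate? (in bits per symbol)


Stationary distribution: pi_0 = p10/(p01+p10) = 0.3978, pi_1 = 0.6022. Entropy rate H' = pi_0*H(p01) + pi_1*H(p10) = 0.3978*0.3032 + 0.6022*0.9544 = 0.6953

0.6953 bits/symbol


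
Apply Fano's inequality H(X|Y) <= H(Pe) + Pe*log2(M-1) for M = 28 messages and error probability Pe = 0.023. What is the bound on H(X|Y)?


H(Pe) = -Pe*log2(Pe) - (1-Pe)*log2(1-Pe) = -0.023*log2(0.023) - 0.977*log2(0.977) = 0.125171 + 0.032797 = 0.158. Pe*log2(M-1) = 0.023*log2(27) = 0.109362. Bound = H(Pe) + Pe*log2(M-1) = 0.125171 + 0.032797 + 0.109362 = 0.2673

0.2673 bits


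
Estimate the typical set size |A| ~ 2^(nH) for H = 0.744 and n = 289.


log2|A_typical| = nH = 289 * 0.744 = 215.016, so |A_typical| ~ 2^215.016 = 5.324e+64

5.324e+64


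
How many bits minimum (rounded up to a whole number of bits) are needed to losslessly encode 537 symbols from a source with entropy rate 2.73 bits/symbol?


Minimum bits >= n * H = 537 * 2.73 = 1466.01, rounded up to a whole number of bits = 1467

1467 bits


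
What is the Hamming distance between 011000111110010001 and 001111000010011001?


Count differing positions: . ^ . ^ ^ ^ ^ ^ ^ ^ . . . . ^ . . . = 9 differences

9


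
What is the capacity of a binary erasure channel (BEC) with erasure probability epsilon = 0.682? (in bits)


C = 1 - epsilon = 1 - 0.682 = 0.318

0.318 bits


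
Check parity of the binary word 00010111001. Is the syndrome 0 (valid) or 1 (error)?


Syndrome = XOR of all bits = 0 XOR 0 XOR 0 XOR 1 XOR 0 XOR 1 XOR 1 XOR 1 XOR 0 XOR 0 XOR 1 = 1

1


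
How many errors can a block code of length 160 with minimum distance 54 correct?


Correction capability = floor((d-1)/2) = floor((54-1)/2) = 26

26 errors


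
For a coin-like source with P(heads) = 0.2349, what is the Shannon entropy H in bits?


H = -p*log2(p) - (1-p)*log2(1-p). -0.2349*log2(0.2349) = 0.490913; -0.7651*log2(0.7651) = 0.295543. H = 0.490913 + 0.295543 = 0.7865

0.7865 bits


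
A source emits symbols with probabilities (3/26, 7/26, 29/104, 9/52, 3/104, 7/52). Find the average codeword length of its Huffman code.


Huffman construction (repeatedly merge the two least-probable nodes; each merge adds 1 bit to every symbol beneath it): 3/104 + 3/26 = 15/104; 7/52 + 15/104 = 29/104; 9/52 + 7/26 = 23/52; 29/104 + 29/104 = 29/52; 23/52 + 29/52 = 1. Resulting codeword lengths (in the order the probabilities were given): (4, 2, 2, 2, 4, 3). L_avg = sum(p_i * l_i) = 3/26*4 + 7/26*2 + 29/104*2 + 9/52*2 + 3/104*4 + 7/52*3 = 63/26 = 2.4231

2.4231 bits


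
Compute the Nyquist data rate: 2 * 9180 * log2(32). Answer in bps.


Rate = 2 * B * log2(M) = 2 * 9180 * 5.0 = 91800.0

91800.0 bps


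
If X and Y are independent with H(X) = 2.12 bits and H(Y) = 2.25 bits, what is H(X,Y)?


For independent variables, H(X,Y) = H(X) + H(Y) = 2.12 + 2.25 = 4.37

4.37 bits


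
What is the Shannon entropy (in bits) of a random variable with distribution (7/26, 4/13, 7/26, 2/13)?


H = -sum(p_i * log2(p_i)). Terms: -(7/26)*log2(7/26) = 0.509677; -(4/13)*log2(4/13) = 0.523212; -(7/26)*log2(7/26) = 0.509677; -(2/13)*log2(2/13) = 0.415452. H = 0.509677 + 0.523212 + 0.509677 + 0.415452 = 1.958

1.958 bits


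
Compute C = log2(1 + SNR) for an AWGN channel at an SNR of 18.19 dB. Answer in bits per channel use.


SNR_linear = 10^(18.19/10) = 65.9174; C = log2(1 + SNR_linear) = log2(1 + 65.9174) = 6.0643

6.0643 bits/channel use


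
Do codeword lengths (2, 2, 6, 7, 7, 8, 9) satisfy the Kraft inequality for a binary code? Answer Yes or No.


Kraft sum = sum(2^(-l_i)) = 0.5371, need <= 1. Result: satisfied (a binary prefix-free code with these lengths exists)

Yes


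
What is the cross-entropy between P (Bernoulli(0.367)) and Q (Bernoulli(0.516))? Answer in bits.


H(P,Q) = -p*log2(q) - (1-p)*log2(1-q). -0.367*log2(0.516) = 0.350322; -0.633*log2(0.484) = 0.662701. H(P,Q) = 0.350322 + 0.662701 = 1.013

1.013 bits


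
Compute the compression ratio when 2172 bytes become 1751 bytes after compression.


Ratio = original / compressed = 2172 / 1751 = 1.2404

1.2404


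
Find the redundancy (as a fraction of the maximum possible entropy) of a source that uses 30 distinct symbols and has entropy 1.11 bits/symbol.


H_max = log2(K) = log2(30) = 4.9069 bits/symbol. Redundancy = 1 - H/H_max = 1 - 1.11/4.9069 = 1 - 0.2262 = 0.7738

0.7738


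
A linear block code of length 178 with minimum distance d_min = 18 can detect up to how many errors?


Detection capability = d_min - 1 = 18 - 1 = 17

17 errors


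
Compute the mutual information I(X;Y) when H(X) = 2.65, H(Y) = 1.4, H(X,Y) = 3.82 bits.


I(X;Y) = H(X) + H(Y) - H(X,Y) = 2.65 + 1.4 - 3.82 = 0.23

0.23 bits


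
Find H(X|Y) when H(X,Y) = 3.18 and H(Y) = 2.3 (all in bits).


H(X|Y) = H(X,Y) - H(Y) = 3.18 - 2.3 = 0.88

0.88 bits


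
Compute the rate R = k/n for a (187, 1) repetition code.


Rate = k/n = 1/187

1/187


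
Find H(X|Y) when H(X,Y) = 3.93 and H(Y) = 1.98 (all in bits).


H(X|Y) = H(X,Y) - H(Y) = 3.93 - 1.98 = 1.95

1.95 bits


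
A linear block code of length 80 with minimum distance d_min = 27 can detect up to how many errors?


Detection capability = d_min - 1 = 27 - 1 = 26

26 errors


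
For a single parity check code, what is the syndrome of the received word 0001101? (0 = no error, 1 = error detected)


Syndrome = XOR of all bits = 0 XOR 0 XOR 0 XOR 1 XOR 1 XOR 0 XOR 1 = 1

1


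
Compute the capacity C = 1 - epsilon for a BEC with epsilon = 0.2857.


C = 1 - epsilon = 1 - 0.2857 = 0.7143

0.7143 bits


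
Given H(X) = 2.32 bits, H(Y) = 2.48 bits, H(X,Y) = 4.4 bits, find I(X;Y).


I(X;Y) = H(X) + H(Y) - H(X,Y) = 2.32 + 2.48 - 4.4 = 0.4

0.4 bits


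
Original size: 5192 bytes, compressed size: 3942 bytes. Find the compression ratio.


Ratio = original / compressed = 5192 / 3942 = 1.3171

1.3171


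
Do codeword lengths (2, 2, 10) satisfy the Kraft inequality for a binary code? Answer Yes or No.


Kraft sum = sum(2^(-l_i)) = 0.501, need <= 1. Result: satisfied (a binary prefix-free code with these lengths exists)

Yes


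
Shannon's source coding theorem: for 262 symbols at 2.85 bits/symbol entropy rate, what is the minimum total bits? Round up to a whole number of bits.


Minimum bits >= n * H = 262 * 2.85 = 746.7, rounded up to a whole number of bits = 747

747 bits


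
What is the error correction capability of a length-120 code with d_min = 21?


Correction capability = floor((d-1)/2) = floor((21-1)/2) = 10

10 errors


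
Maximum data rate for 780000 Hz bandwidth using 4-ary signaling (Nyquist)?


Rate = 2 * B * log2(M) = 2 * 780000 * 2.0 = 3120000.0

3120000.0 bps


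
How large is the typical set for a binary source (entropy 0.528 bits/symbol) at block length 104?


log2|A_typical| = nH = 104 * 0.528 = 54.912, so |A_typical| ~ 2^54.912 = 3.390e+16

3.390e+16


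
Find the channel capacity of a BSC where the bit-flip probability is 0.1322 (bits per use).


H(p) = -p*log2(p) - (1-p)*log2(1-p) = -0.1322*log2(0.1322) - 0.8678*log2(0.8678) = 0.385919 + 0.177522 = 0.5634. C = 1 - H(p) = 1 - 0.5634 = 0.4366

0.4366 bits


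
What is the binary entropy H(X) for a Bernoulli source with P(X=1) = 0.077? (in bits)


H = -p*log2(p) - (1-p)*log2(1-p). -0.077*log2(0.077) = 0.284823; -0.923*log2(0.923) = 0.106696. H = 0.284823 + 0.106696 = 0.3915

0.3915 bits


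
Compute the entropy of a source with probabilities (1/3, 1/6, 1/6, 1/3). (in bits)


H = -sum(p_i * log2(p_i)). Terms: -(1/3)*log2(1/3) = 0.528321; -(1/6)*log2(1/6) = 0.430827; -(1/6)*log2(1/6) = 0.430827; -(1/3)*log2(1/3) = 0.528321. H = 0.528321 + 0.430827 + 0.430827 + 0.528321 = 1.9183

1.9183 bits


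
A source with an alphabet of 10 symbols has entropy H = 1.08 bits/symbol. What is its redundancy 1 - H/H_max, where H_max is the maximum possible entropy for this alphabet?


H_max = log2(K) = log2(10) = 3.3219 bits/symbol. Redundancy = 1 - H/H_max = 1 - 1.08/3.3219 = 1 - 0.3251 = 0.6749

0.6749


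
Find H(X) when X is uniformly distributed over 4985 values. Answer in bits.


H = log2(n) = log2(4985) = 12.2834

12.2834 bits


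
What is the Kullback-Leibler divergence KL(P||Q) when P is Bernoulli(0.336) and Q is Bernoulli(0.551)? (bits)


KL = p*log2(p/q) + (1-p)*log2((1-p)/(1-q)) = 0.336*log2(0.336/0.551) + 0.664*log2(0.664/0.449) = 0.135

0.135 bits


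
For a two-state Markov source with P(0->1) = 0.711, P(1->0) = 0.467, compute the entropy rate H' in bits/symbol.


Stationary distribution: pi_0 = p10/(p01+p10) = 0.3964, pi_1 = 0.6036. Entropy rate H' = pi_0*H(p01) + pi_1*H(p10) = 0.3964*0.8674 + 0.6036*0.9969 = 0.9455

0.9455 bits/symbol


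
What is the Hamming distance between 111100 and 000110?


Count differing positions: ^ ^ ^ . ^ . = 4 differences

4


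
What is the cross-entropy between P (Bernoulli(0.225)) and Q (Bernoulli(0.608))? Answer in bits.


H(P,Q) = -p*log2(q) - (1-p)*log2(1-q). -0.225*log2(0.608) = 0.161518; -0.775*log2(0.392) = 1.047083. H(P,Q) = 0.161518 + 1.047083 = 1.2086

1.2086 bits


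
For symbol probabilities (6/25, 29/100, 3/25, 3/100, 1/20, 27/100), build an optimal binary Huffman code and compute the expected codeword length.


Huffman construction (repeatedly merge the two least-probable nodes; each merge adds 1 bit to every symbol beneath it): 3/100 + 1/20 = 2/25; 2/25 + 3/25 = 1/5; 1/5 + 6/25 = 11/25; 27/100 + 29/100 = 14/25; 11/25 + 14/25 = 1. Resulting codeword lengths (in the order the probabilities were given): (2, 2, 3, 4, 4, 2). L_avg = sum(p_i * l_i) = 6/25*2 + 29/100*2 + 3/25*3 + 3/100*4 + 1/20*4 + 27/100*2 = 57/25 = 2.28

2.28 bits


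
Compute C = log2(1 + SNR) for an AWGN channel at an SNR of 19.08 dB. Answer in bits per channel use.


SNR_linear = 10^(19.08/10) = 80.9096; C = log2(1 + SNR_linear) = log2(1 + 80.9096) = 6.356

6.356 bits/channel use


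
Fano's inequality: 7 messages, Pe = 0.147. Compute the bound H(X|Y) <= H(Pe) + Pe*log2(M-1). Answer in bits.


H(Pe) = -Pe*log2(Pe) - (1-Pe)*log2(1-Pe) = -0.147*log2(0.147) - 0.853*log2(0.853) = 0.406618 + 0.195663 = 0.6023. Pe*log2(M-1) = 0.147*log2(6) = 0.379989. Bound = H(Pe) + Pe*log2(M-1) = 0.406618 + 0.195663 + 0.379989 = 0.9823

0.9823 bits


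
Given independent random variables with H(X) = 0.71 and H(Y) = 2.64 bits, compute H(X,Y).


For independent variables, H(X,Y) = H(X) + H(Y) = 0.71 + 2.64 = 3.35

3.35 bits


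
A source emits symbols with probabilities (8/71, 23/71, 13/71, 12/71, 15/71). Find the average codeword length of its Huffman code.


Huffman construction (repeatedly merge the two least-probable nodes; each merge adds 1 bit to every symbol beneath it): 8/71 + 12/71 = 20/71; 13/71 + 15/71 = 28/71; 20/71 + 23/71 = 43/71; 28/71 + 43/71 = 1. Resulting codeword lengths (in the order the probabilities were given): (3, 2, 2, 3, 2). L_avg = sum(p_i * l_i) = 8/71*3 + 23/71*2 + 13/71*2 + 12/71*3 + 15/71*2 = 162/71 = 2.2817

2.2817 bits


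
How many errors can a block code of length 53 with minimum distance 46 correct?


Correction capability = floor((d-1)/2) = floor((46-1)/2) = 22

22 errors


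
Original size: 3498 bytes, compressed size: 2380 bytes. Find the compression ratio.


Ratio = original / compressed = 3498 / 2380 = 1.4697

1.4697


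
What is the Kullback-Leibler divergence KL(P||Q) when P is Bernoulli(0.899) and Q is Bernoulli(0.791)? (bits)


KL = p*log2(p/q) + (1-p)*log2((1-p)/(1-q)) = 0.899*log2(0.899/0.791) + 0.101*log2(0.101/0.209) = 0.06

0.06 bits


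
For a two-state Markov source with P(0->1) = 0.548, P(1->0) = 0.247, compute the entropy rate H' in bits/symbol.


Stationary distribution: pi_0 = p10/(p01+p10) = 0.3107, pi_1 = 0.6893. Entropy rate H' = pi_0*H(p01) + pi_1*H(p10) = 0.3107*0.9933 + 0.6893*0.8065 = 0.8645

0.8645 bits/symbol


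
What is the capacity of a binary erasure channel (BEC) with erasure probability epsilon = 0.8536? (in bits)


C = 1 - epsilon = 1 - 0.8536 = 0.1464

0.1464 bits


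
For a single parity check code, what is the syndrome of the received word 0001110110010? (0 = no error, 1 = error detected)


Syndrome = XOR of all bits = 0 XOR 0 XOR 0 XOR 1 XOR 1 XOR 1 XOR 0 XOR 1 XOR 1 XOR 0 XOR 0 XOR 1 XOR 0 = 0

0


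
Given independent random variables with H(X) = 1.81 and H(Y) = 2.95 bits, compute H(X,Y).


For independent variables, H(X,Y) = H(X) + H(Y) = 1.81 + 2.95 = 4.76

4.76 bits


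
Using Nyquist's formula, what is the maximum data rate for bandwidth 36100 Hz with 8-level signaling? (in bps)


Rate = 2 * B * log2(M) = 2 * 36100 * 3.0 = 216600.0

216600.0 bps


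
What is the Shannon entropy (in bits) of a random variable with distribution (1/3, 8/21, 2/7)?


H = -sum(p_i * log2(p_i)). Terms: -(1/3)*log2(1/3) = 0.528321; -(8/21)*log2(8/21) = 0.530407; -(2/7)*log2(2/7) = 0.516387. H = 0.528321 + 0.530407 + 0.516387 = 1.5751

1.5751 bits


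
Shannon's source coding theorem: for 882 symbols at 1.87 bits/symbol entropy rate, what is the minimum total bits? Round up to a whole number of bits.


Minimum bits >= n * H = 882 * 1.87 = 1649.34, rounded up to a whole number of bits = 1650

1650 bits


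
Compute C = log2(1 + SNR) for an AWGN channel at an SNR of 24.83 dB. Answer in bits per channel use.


SNR_linear = 10^(24.83/10) = 304.0885; C = log2(1 + SNR_linear) = log2(1 + 304.0885) = 8.2531

8.2531 bits/channel use


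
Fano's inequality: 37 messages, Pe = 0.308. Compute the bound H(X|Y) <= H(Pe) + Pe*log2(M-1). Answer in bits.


H(Pe) = -Pe*log2(Pe) - (1-Pe)*log2(1-Pe) = -0.308*log2(0.308) - 0.692*log2(0.692) = 0.523291 + 0.367560 = 0.8909. Pe*log2(M-1) = 0.308*log2(36) = 1.592337. Bound = H(Pe) + Pe*log2(M-1) = 0.523291 + 0.367560 + 1.592337 = 2.4832

2.4832 bits


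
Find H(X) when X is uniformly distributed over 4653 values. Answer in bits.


H = log2(n) = log2(4653) = 12.1839

12.1839 bits


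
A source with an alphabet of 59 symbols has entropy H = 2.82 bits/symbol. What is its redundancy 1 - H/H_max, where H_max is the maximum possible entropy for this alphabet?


H_max = log2(K) = log2(59) = 5.8826 bits/symbol. Redundancy = 1 - H/H_max = 1 - 2.82/5.8826 = 1 - 0.4794 = 0.5206

0.5206


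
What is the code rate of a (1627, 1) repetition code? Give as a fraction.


Rate = k/n = 1/1627

1/1627


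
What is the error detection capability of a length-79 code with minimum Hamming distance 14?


Detection capability = d_min - 1 = 14 - 1 = 13

13 errors


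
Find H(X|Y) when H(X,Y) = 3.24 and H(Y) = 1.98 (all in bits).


H(X|Y) = H(X,Y) - H(Y) = 3.24 - 1.98 = 1.26

1.26 bits


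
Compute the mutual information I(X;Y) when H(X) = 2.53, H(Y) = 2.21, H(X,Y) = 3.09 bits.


I(X;Y) = H(X) + H(Y) - H(X,Y) = 2.53 + 2.21 - 3.09 = 1.65

1.65 bits


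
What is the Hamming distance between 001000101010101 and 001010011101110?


Count differing positions: . . . . ^ . ^ ^ . ^ ^ ^ . ^ ^ = 8 differences

8


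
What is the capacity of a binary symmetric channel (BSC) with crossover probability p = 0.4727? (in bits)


H(p) = -p*log2(p) - (1-p)*log2(1-p) = -0.4727*log2(0.4727) - 0.5273*log2(0.5273) = 0.510990 + 0.486858 = 0.9978. C = 1 - H(p) = 1 - 0.9978 = 0.0022

0.0022 bits


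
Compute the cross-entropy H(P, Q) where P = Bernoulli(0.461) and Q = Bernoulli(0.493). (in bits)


H(P,Q) = -p*log2(q) - (1-p)*log2(1-q). -0.461*log2(0.493) = 0.470377; -0.539*log2(0.507) = 0.528189. H(P,Q) = 0.470377 + 0.528189 = 0.9986

0.9986 bits


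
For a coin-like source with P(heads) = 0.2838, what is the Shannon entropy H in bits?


H = -p*log2(p) - (1-p)*log2(1-p). -0.2838*log2(0.2838) = 0.515680; -0.7162*log2(0.7162) = 0.344897. H = 0.515680 + 0.344897 = 0.8606

0.8606 bits


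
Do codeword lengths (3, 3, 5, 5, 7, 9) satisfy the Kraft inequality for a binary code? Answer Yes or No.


Kraft sum = sum(2^(-l_i)) = 0.3223, need <= 1. Result: satisfied (a binary prefix-free code with these lengths exists)

Yes


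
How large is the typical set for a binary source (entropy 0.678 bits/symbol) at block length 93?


log2|A_typical| = nH = 93 * 0.678 = 63.054, so |A_typical| ~ 2^63.054 = 9.575e+18

9.575e+18


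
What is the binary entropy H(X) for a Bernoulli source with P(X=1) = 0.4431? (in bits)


H = -p*log2(p) - (1-p)*log2(1-p). -0.4431*log2(0.4431) = 0.520330; -0.5569*log2(0.5569) = 0.470308. H = 0.520330 + 0.470308 = 0.9906

0.9906 bits


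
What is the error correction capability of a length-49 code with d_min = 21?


Correction capability = floor((d-1)/2) = floor((21-1)/2) = 10

10 errors


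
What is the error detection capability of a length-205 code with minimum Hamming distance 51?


Detection capability = d_min - 1 = 51 - 1 = 50

50 errors


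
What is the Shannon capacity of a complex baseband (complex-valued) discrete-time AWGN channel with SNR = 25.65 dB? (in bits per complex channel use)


SNR_linear = 10^(25.65/10) = 367.2823; C = log2(1 + SNR_linear) = log2(1 + 367.2823) = 8.5247

8.5247 bits/channel use


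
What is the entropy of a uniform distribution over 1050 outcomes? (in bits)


H = log2(n) = log2(1050) = 10.0362

10.0362 bits


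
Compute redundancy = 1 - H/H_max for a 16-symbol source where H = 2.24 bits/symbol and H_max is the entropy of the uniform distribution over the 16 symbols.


H_max = log2(K) = log2(16) = 4.0 bits/symbol. Redundancy = 1 - H/H_max = 1 - 2.24/4.0 = 1 - 0.56 = 0.44

0.44


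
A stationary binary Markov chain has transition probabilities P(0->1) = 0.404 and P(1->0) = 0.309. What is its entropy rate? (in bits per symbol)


Stationary distribution: pi_0 = p10/(p01+p10) = 0.4334, pi_1 = 0.5666. Entropy rate H' = pi_0*H(p01) + pi_1*H(p10) = 0.4334*0.9732 + 0.5666*0.892 = 0.9272

0.9272 bits/symbol


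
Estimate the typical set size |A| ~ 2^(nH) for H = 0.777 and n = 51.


log2|A_typical| = nH = 51 * 0.777 = 39.627, so |A_typical| ~ 2^39.627 = 8.490e+11

8.490e+11


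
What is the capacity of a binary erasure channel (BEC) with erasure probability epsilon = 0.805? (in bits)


C = 1 - epsilon = 1 - 0.805 = 0.195

0.195 bits


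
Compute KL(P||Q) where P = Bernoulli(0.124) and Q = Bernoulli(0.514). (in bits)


KL = p*log2(p/q) + (1-p)*log2((1-p)/(1-q)) = 0.124*log2(0.124/0.514) + 0.876*log2(0.876/0.486) = 0.4902

0.4902 bits


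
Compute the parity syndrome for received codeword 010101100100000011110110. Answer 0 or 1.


Syndrome = XOR of all bits = 0 XOR 1 XOR 0 XOR 1 XOR 0 XOR 1 XOR 1 XOR 0 XOR 0 XOR 1 XOR 0 XOR 0 XOR 0 XOR 0 XOR 0 XOR 0 XOR 1 XOR 1 XOR 1 XOR 1 XOR 0 XOR 1 XOR 1 XOR 0 = 1

1


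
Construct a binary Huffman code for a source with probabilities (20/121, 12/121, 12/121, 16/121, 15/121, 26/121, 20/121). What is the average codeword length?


Huffman construction (repeatedly merge the two least-probable nodes; each merge adds 1 bit to every symbol beneath it): 12/121 + 12/121 = 24/121; 15/121 + 16/121 = 31/121; 20/121 + 20/121 = 40/121; 24/121 + 26/121 = 50/121; 31/121 + 40/121 = 71/121; 50/121 + 71/121 = 1. Resulting codeword lengths (in the order the probabilities were given): (3, 3, 3, 3, 3, 2, 3). L_avg = sum(p_i * l_i) = 20/121*3 + 12/121*3 + 12/121*3 + 16/121*3 + 15/121*3 + 26/121*2 + 20/121*3 = 337/121 = 2.7851

2.7851 bits


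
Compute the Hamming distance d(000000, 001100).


Count differing positions: . . ^ ^ . . = 2 differences

2


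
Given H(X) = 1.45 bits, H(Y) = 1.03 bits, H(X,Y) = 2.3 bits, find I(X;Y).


I(X;Y) = H(X) + H(Y) - H(X,Y) = 1.45 + 1.03 - 2.3 = 0.18

0.18 bits


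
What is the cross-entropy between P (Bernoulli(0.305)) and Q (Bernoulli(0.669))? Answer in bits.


H(P,Q) = -p*log2(q) - (1-p)*log2(1-q). -0.305*log2(0.669) = 0.176876; -0.695*log2(0.331) = 1.108592. H(P,Q) = 0.176876 + 1.108592 = 1.2855

1.2855 bits


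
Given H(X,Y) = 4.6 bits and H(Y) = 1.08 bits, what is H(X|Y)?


H(X|Y) = H(X,Y) - H(Y) = 4.6 - 1.08 = 3.52

3.52 bits


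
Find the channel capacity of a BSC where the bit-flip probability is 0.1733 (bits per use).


H(p) = -p*log2(p) - (1-p)*log2(1-p) = -0.1733*log2(0.1733) - 0.8267*log2(0.8267) = 0.438216 + 0.226982 = 0.6652. C = 1 - H(p) = 1 - 0.6652 = 0.3348

0.3348 bits


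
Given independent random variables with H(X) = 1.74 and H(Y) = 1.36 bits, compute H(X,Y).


For independent variables, H(X,Y) = H(X) + H(Y) = 1.74 + 1.36 = 3.1

3.1 bits


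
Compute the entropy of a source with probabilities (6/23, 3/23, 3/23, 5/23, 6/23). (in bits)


H = -sum(p_i * log2(p_i)). Terms: -(6/23)*log2(6/23) = 0.505722; -(3/23)*log2(3/23) = 0.383296; -(3/23)*log2(3/23) = 0.383296; -(5/23)*log2(5/23) = 0.478616; -(6/23)*log2(6/23) = 0.505722. H = 0.505722 + 0.383296 + 0.383296 + 0.478616 + 0.505722 = 2.2567

2.2567 bits


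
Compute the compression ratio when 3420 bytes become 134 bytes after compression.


Ratio = original / compressed = 3420 / 134 = 25.5224

25.5224


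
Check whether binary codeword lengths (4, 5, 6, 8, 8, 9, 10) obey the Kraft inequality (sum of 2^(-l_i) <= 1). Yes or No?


Kraft sum = sum(2^(-l_i)) = 0.1201, need <= 1. Result: satisfied (a binary prefix-free code with these lengths exists)

Yes


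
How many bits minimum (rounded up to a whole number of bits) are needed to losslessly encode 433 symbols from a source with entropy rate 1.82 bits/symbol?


Minimum bits >= n * H = 433 * 1.82 = 788.06, rounded up to a whole number of bits = 789

789 bits


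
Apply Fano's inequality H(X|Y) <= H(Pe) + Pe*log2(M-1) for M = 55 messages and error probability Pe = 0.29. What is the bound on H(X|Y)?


H(Pe) = -Pe*log2(Pe) - (1-Pe)*log2(1-Pe) = -0.29*log2(0.29) - 0.71*log2(0.71) = 0.517904 + 0.350817 = 0.8687. Pe*log2(M-1) = 0.29*log2(54) = 1.668917. Bound = H(Pe) + Pe*log2(M-1) = 0.517904 + 0.350817 + 1.668917 = 2.5376

2.5376 bits


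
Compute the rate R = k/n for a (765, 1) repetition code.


Rate = k/n = 1/765

1/765


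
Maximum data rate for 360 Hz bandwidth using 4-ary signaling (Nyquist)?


Rate = 2 * B * log2(M) = 2 * 360 * 2.0 = 1440.0

1440.0 bps


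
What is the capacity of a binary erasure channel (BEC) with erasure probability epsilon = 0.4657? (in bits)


C = 1 - epsilon = 1 - 0.4657 = 0.5343

0.5343 bits


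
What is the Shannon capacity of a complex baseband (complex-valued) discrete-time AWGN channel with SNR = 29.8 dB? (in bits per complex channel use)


SNR_linear = 10^(29.8/10) = 954.9926; C = log2(1 + SNR_linear) = log2(1 + 954.9926) = 9.9009

9.9009 bits/channel use


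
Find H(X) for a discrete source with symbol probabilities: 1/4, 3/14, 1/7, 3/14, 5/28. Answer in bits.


H = -sum(p_i * log2(p_i)). Terms: -(1/4)*log2(1/4) = 0.500000; -(3/14)*log2(3/14) = 0.476227; -(1/7)*log2(1/7) = 0.401051; -(3/14)*log2(3/14) = 0.476227; -(5/28)*log2(5/28) = 0.443826. H = 0.500000 + 0.476227 + 0.401051 + 0.476227 + 0.443826 = 2.2973

2.2973 bits


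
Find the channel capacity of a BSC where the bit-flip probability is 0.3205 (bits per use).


H(p) = -p*log2(p) - (1-p)*log2(1-p) = -0.3205*log2(0.3205) - 0.6795*log2(0.6795) = 0.526134 + 0.378790 = 0.9049. C = 1 - H(p) = 1 - 0.9049 = 0.0951

0.0951 bits


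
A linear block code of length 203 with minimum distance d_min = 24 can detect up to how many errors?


Detection capability = d_min - 1 = 24 - 1 = 23

23 errors


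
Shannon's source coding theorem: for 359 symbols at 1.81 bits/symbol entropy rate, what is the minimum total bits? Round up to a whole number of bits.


Minimum bits >= n * H = 359 * 1.81 = 649.79, rounded up to a whole number of bits = 650

650 bits


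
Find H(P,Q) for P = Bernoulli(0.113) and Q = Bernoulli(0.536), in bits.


H(P,Q) = -p*log2(q) - (1-p)*log2(1-q). -0.113*log2(0.536) = 0.101666; -0.887*log2(0.464) = 0.982622. H(P,Q) = 0.101666 + 0.982622 = 1.0843

1.0843 bits


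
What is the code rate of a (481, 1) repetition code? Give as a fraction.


Rate = k/n = 1/481

1/481


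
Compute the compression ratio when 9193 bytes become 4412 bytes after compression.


Ratio = original / compressed = 9193 / 4412 = 2.0836

2.0836


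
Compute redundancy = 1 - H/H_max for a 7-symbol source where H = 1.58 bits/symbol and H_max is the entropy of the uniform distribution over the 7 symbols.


H_max = log2(K) = log2(7) = 2.8074 bits/symbol. Redundancy = 1 - H/H_max = 1 - 1.58/2.8074 = 1 - 0.5628 = 0.4372

0.4372


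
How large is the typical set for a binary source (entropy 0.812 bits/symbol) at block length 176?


log2|A_typical| = nH = 176 * 0.812 = 142.912, so |A_typical| ~ 2^142.912 = 1.049e+43

1.049e+43


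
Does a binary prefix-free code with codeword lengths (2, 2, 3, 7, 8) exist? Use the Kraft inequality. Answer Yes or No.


Kraft sum = sum(2^(-l_i)) = 0.6367, need <= 1. Result: satisfied (a binary prefix-free code with these lengths exists)

Yes


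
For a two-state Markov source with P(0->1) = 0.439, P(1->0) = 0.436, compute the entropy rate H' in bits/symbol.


Stationary distribution: pi_0 = p10/(p01+p10) = 0.4983, pi_1 = 0.5017. Entropy rate H' = pi_0*H(p01) + pi_1*H(p10) = 0.4983*0.9892 + 0.5017*0.9881 = 0.9887

0.9887 bits/symbol


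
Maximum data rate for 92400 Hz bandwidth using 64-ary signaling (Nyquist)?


Rate = 2 * B * log2(M) = 2 * 92400 * 6.0 = 1108800.0

1108800.0 bps


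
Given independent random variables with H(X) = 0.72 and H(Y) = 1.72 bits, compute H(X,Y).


For independent variables, H(X,Y) = H(X) + H(Y) = 0.72 + 1.72 = 2.44

2.44 bits


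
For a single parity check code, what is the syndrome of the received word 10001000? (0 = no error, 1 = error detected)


Syndrome = XOR of all bits = 1 XOR 0 XOR 0 XOR 0 XOR 1 XOR 0 XOR 0 XOR 0 = 0

0


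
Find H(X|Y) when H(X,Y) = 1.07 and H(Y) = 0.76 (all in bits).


H(X|Y) = H(X,Y) - H(Y) = 1.07 - 0.76 = 0.31

0.31 bits


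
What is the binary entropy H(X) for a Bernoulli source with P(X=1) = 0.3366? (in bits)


H = -p*log2(p) - (1-p)*log2(1-p). -0.3366*log2(0.3366) = 0.528763; -0.6634*log2(0.6634) = 0.392765. H = 0.528763 + 0.392765 = 0.9215

0.9215 bits


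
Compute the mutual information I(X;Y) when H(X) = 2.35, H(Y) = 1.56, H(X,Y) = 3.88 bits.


I(X;Y) = H(X) + H(Y) - H(X,Y) = 2.35 + 1.56 - 3.88 = 0.03

0.03 bits


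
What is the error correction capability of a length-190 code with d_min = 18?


Correction capability = floor((d-1)/2) = floor((18-1)/2) = 8

8 errors


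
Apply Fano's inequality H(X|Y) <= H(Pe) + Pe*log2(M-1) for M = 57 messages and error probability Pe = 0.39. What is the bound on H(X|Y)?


H(Pe) = -Pe*log2(Pe) - (1-Pe)*log2(1-Pe) = -0.39*log2(0.39) - 0.61*log2(0.61) = 0.529797 + 0.435002 = 0.9648. Pe*log2(M-1) = 0.39*log2(56) = 2.264868. Bound = H(Pe) + Pe*log2(M-1) = 0.529797 + 0.435002 + 2.264868 = 3.2297

3.2297 bits


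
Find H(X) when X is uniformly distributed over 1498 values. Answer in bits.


H = log2(n) = log2(1498) = 10.5488

10.5488 bits


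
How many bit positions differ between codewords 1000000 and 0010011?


Count differing positions: ^ . ^ . . ^ ^ = 4 differences

4


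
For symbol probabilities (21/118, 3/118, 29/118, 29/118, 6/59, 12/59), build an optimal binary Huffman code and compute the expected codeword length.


Huffman construction (repeatedly merge the two least-probable nodes; each merge adds 1 bit to every symbol beneath it): 3/118 + 6/59 = 15/118; 15/118 + 21/118 = 18/59; 12/59 + 29/118 = 53/118; 29/118 + 18/59 = 65/118; 53/118 + 65/118 = 1. Resulting codeword lengths (in the order the probabilities were given): (3, 4, 2, 2, 4, 2). L_avg = sum(p_i * l_i) = 21/118*3 + 3/118*4 + 29/118*2 + 29/118*2 + 6/59*4 + 12/59*2 = 287/118 = 2.4322

2.4322 bits


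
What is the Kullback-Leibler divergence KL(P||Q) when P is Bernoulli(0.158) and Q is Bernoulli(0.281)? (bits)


KL = p*log2(p/q) + (1-p)*log2((1-p)/(1-q)) = 0.158*log2(0.158/0.281) + 0.842*log2(0.842/0.719) = 0.0606

0.0606 bits


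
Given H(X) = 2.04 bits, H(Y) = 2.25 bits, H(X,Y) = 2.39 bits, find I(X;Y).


I(X;Y) = H(X) + H(Y) - H(X,Y) = 2.04 + 2.25 - 2.39 = 1.9

1.9 bits


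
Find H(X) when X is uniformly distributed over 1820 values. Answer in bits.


H = log2(n) = log2(1820) = 10.8297

10.8297 bits


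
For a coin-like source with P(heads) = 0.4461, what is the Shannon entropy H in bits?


H = -p*log2(p) - (1-p)*log2(1-p). -0.4461*log2(0.4461) = 0.519511; -0.5539*log2(0.5539) = 0.472090. H = 0.519511 + 0.472090 = 0.9916

0.9916 bits


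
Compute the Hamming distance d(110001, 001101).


Count differing positions: ^ ^ ^ ^ . . = 4 differences

4


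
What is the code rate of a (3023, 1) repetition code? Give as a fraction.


Rate = k/n = 1/3023

1/3023


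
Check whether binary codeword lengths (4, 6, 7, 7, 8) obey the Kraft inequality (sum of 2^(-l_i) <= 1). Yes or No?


Kraft sum = sum(2^(-l_i)) = 0.0977, need <= 1. Result: satisfied (a binary prefix-free code with these lengths exists)

Yes


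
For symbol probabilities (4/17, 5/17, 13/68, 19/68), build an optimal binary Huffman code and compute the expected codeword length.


Huffman construction (repeatedly merge the two least-probable nodes; each merge adds 1 bit to every symbol beneath it): 13/68 + 4/17 = 29/68; 19/68 + 5/17 = 39/68; 29/68 + 39/68 = 1. Resulting codeword lengths (in the order the probabilities were given): (2, 2, 2, 2). L_avg = sum(p_i * l_i) = 4/17*2 + 5/17*2 + 13/68*2 + 19/68*2 = 2

2.0 bits


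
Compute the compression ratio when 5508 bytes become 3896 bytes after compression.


Ratio = original / compressed = 5508 / 3896 = 1.4138

1.4138


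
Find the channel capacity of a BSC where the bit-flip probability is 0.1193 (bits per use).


H(p) = -p*log2(p) - (1-p)*log2(1-p) = -0.1193*log2(0.1193) - 0.8807*log2(0.8807) = 0.365933 + 0.161412 = 0.5273. C = 1 - H(p) = 1 - 0.5273 = 0.4727

0.4727 bits


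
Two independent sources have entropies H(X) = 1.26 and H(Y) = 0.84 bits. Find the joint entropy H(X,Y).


For independent variables, H(X,Y) = H(X) + H(Y) = 1.26 + 0.84 = 2.1

2.1 bits


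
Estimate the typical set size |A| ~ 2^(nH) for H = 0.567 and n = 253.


log2|A_typical| = nH = 253 * 0.567 = 143.451, so |A_typical| ~ 2^143.451 = 1.524e+43

1.524e+43


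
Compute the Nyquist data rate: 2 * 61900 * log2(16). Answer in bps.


Rate = 2 * B * log2(M) = 2 * 61900 * 4.0 = 495200.0

495200.0 bps


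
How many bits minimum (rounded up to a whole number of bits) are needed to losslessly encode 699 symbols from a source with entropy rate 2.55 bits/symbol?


Minimum bits >= n * H = 699 * 2.55 = 1782.45, rounded up to a whole number of bits = 1783

1783 bits


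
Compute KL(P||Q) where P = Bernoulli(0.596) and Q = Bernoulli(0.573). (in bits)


KL = p*log2(p/q) + (1-p)*log2((1-p)/(1-q)) = 0.596*log2(0.596/0.573) + 0.404*log2(0.404/0.427) = 0.0016

0.0016 bits


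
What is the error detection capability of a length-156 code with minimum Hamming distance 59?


Detection capability = d_min - 1 = 59 - 1 = 58

58 errors


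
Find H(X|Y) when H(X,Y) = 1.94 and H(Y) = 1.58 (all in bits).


H(X|Y) = H(X,Y) - H(Y) = 1.94 - 1.58 = 0.36

0.36 bits


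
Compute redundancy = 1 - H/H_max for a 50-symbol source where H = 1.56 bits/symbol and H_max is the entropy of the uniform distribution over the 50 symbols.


H_max = log2(K) = log2(50) = 5.6439 bits/symbol. Redundancy = 1 - H/H_max = 1 - 1.56/5.6439 = 1 - 0.2764 = 0.7236

0.7236


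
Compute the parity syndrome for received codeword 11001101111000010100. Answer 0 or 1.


Syndrome = XOR of all bits = 1 XOR 1 XOR 0 XOR 0 XOR 1 XOR 1 XOR 0 XOR 1 XOR 1 XOR 1 XOR 1 XOR 0 XOR 0 XOR 0 XOR 0 XOR 1 XOR 0 XOR 1 XOR 0 XOR 0 = 0

0


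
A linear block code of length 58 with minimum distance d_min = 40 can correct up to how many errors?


Correction capability = floor((d-1)/2) = floor((40-1)/2) = 19

19 errors


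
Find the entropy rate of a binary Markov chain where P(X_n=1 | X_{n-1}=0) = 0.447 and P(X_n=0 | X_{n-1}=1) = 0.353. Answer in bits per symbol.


Stationary distribution: pi_0 = p10/(p01+p10) = 0.4412, pi_1 = 0.5587. Entropy rate H' = pi_0*H(p01) + pi_1*H(p10) = 0.4412*0.9919 + 0.5587*0.9367 = 0.9611

0.9611 bits/symbol


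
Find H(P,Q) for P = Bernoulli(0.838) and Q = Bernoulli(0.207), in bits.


H(P,Q) = -p*log2(q) - (1-p)*log2(1-q). -0.838*log2(0.207) = 1.904185; -0.162*log2(0.793) = 0.054206. H(P,Q) = 1.904185 + 0.054206 = 1.9584

1.9584 bits


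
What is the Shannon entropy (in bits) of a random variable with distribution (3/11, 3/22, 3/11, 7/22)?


H = -sum(p_i * log2(p_i)). Terms: -(3/11)*log2(3/11) = 0.511219; -(3/22)*log2(3/22) = 0.391973; -(3/11)*log2(3/11) = 0.511219; -(7/22)*log2(7/22) = 0.525661. H = 0.511219 + 0.391973 + 0.511219 + 0.525661 = 1.9401

1.9401 bits


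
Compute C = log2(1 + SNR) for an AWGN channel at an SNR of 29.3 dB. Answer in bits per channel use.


SNR_linear = 10^(29.3/10) = 851.138; C = log2(1 + SNR_linear) = log2(1 + 851.138) = 9.7349

9.7349 bits/channel use
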